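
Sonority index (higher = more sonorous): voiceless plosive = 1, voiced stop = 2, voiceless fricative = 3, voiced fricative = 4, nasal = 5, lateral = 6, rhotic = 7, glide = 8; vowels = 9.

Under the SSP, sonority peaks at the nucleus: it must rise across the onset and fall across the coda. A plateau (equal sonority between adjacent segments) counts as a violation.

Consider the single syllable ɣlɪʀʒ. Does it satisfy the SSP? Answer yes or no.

Onset: /ɣ/ is a voiced fricative (sonority 4), /l/ is a lateral (sonority 6); then the nucleus /ɪ/ (sonority 9).
Onset profile 4-6-9 — rises to the nucleus.
Coda: /ʀ/ is a rhotic (sonority 7), /ʒ/ is a voiced fricative (sonority 4).
Coda profile 9-7-4 — falls from the nucleus.

yes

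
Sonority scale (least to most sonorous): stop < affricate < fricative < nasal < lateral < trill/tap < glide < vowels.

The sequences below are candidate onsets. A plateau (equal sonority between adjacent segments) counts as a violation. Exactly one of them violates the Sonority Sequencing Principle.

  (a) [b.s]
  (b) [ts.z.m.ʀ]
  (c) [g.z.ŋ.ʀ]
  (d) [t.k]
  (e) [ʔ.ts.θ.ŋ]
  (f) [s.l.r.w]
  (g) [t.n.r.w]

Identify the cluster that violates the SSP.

(a) [b.s]: profile 1-3 — obeys.
(b) [ts.z.m.ʀ]: profile 2-3-4-6 — obeys.
(c) [g.z.ŋ.ʀ]: profile 1-3-4-6 — obeys.
(d) [t.k]: profile 1-1 — violates.
(e) [ʔ.ts.θ.ŋ]: profile 1-2-3-4 — obeys.
(f) [s.l.r.w]: profile 3-5-6-7 — obeys.
(g) [t.n.r.w]: profile 1-4-6-7 — obeys.

d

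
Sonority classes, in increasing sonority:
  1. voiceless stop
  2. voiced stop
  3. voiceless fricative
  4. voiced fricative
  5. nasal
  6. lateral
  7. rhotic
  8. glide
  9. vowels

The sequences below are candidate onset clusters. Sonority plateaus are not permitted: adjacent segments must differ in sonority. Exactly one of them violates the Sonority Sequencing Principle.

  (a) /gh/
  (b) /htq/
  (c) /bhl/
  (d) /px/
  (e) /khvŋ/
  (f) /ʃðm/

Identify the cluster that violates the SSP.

b

(a) sonority 2-3: well-formed.
(b) sonority 3-1-1: ill-formed.
(c) sonority 2-3-6: well-formed.
(d) sonority 1-3: well-formed.
(e) sonority 1-3-4-5: well-formed.
(f) sonority 3-4-5: well-formed.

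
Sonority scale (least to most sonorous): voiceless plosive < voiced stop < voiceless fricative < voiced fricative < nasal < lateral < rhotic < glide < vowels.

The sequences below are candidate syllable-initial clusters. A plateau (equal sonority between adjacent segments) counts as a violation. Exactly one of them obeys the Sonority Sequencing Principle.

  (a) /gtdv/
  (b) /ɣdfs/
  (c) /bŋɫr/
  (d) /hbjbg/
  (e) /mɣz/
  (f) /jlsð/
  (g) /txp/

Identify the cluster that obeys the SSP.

c

(a) /gtdv/: profile 2-1-2-4 — violates.
(b) /ɣdfs/: profile 4-2-3-3 — violates.
(c) /bŋɫr/: profile 2-5-6-7 — obeys.
(d) /hbjbg/: profile 3-2-8-2-2 — violates.
(e) /mɣz/: profile 5-4-4 — violates.
(f) /jlsð/: profile 8-6-3-4 — violates.
(g) /txp/: profile 1-3-1 — violates.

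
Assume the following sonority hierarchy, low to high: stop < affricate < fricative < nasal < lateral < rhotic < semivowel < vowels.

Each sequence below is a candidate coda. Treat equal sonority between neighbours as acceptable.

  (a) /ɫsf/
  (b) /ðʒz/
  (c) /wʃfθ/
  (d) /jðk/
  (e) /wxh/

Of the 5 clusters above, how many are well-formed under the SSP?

5

(a) sonority 5-3-3: well-formed.
(b) sonority 3-3-3: well-formed.
(c) sonority 7-3-3-3: well-formed.
(d) sonority 7-3-1: well-formed.
(e) sonority 7-3-3: well-formed.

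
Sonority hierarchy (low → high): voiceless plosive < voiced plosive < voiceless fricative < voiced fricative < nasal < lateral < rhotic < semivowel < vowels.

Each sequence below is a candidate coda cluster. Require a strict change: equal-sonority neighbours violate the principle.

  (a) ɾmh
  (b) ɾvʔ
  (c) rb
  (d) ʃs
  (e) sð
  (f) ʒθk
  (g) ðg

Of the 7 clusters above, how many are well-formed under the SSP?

(a) ɾmh: profile 7-5-3 — obeys.
(b) ɾvʔ: profile 7-4-1 — obeys.
(c) rb: profile 7-2 — obeys.
(d) ʃs: profile 3-3 — violates.
(e) sð: profile 3-4 — violates.
(f) ʒθk: profile 4-3-1 — obeys.
(g) ðg: profile 4-2 — obeys.

5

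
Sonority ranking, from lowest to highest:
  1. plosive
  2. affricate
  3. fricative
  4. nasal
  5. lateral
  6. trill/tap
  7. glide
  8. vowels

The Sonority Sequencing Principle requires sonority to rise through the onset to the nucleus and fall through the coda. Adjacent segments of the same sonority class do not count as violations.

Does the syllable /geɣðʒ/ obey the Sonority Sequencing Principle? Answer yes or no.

Onset: /g/ is a plosive (sonority 1); then the nucleus /e/ (sonority 8).
Onset profile 1-8 — rises to the nucleus.
Coda: /ɣ/ is a fricative (sonority 3), /ð/ is a fricative (sonority 3), /ʒ/ is a fricative (sonority 3).
Coda profile 8-3-3-3 — falls from the nucleus.

yes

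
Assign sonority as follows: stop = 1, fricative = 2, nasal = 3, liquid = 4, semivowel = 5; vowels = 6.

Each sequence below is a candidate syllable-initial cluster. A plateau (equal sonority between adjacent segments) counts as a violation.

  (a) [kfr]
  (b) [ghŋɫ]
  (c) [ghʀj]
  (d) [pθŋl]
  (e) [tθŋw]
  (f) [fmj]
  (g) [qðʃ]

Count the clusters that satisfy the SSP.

(a) [kfr]: profile 1-2-4 — obeys.
(b) [ghŋɫ]: profile 1-2-3-4 — obeys.
(c) [ghʀj]: profile 1-2-4-5 — obeys.
(d) [pθŋl]: profile 1-2-3-4 — obeys.
(e) [tθŋw]: profile 1-2-3-5 — obeys.
(f) [fmj]: profile 2-3-5 — obeys.
(g) [qðʃ]: profile 1-2-2 — violates.

6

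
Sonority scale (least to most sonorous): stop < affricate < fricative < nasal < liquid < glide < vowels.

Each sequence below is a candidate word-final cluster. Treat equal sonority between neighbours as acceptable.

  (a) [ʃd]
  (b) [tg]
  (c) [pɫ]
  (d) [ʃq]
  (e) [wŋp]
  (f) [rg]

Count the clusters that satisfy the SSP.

5

(a) [ʃd]: profile 3-1 — obeys.
(b) [tg]: profile 1-1 — obeys.
(c) [pɫ]: profile 1-5 — violates.
(d) [ʃq]: profile 3-1 — obeys.
(e) [wŋp]: profile 6-4-1 — obeys.
(f) [rg]: profile 5-1 — obeys.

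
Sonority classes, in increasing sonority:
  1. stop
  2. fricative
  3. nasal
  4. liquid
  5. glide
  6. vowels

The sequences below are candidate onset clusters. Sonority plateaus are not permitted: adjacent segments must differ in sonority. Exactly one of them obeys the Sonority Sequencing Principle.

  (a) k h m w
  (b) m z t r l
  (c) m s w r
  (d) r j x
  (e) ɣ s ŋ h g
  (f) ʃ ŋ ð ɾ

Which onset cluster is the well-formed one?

a

(a) k h m w: profile 1-2-3-5 — obeys.
(b) m z t r l: profile 3-2-1-4-4 — violates.
(c) m s w r: profile 3-2-5-4 — violates.
(d) r j x: profile 4-5-2 — violates.
(e) ɣ s ŋ h g: profile 2-2-3-2-1 — violates.
(f) ʃ ŋ ð ɾ: profile 2-3-2-4 — violates.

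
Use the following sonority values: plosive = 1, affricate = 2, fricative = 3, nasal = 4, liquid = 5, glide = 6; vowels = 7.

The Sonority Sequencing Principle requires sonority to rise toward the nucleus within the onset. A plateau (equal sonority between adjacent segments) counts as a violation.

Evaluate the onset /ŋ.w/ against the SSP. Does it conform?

/ŋ/ is a nasal (sonority 4).
/w/ is a glide (sonority 6).
The profile 4-6 strictly rises, so the onset satisfies the SSP.

yes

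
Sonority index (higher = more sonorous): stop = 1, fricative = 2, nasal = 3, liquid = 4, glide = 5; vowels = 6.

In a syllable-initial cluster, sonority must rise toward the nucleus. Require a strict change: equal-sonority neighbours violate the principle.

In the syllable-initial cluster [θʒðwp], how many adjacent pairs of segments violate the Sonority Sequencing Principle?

3

/θ/ — fricative, sonority 2.
/ʒ/ — fricative, sonority 2.
/ð/ — fricative, sonority 2.
/w/ — glide, sonority 5.
/p/ — stop, sonority 1.
/θ/→/ʒ/: 2→2 (plateau) — violation.
/ʒ/→/ð/: 2→2 (plateau) — violation.
/ð/→/w/: 2→5 (rises) — ok.
/w/→/p/: 5→1 (does not rise) — violation.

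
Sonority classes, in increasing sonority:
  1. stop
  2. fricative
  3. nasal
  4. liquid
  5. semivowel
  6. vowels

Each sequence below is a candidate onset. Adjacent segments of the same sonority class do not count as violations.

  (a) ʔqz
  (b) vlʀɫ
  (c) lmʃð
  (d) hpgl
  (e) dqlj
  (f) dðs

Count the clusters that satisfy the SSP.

(a) ʔqz: profile 1-1-2 — obeys.
(b) vlʀɫ: profile 2-4-4-4 — obeys.
(c) lmʃð: profile 4-3-2-2 — violates.
(d) hpgl: profile 2-1-1-4 — violates.
(e) dqlj: profile 1-1-4-5 — obeys.
(f) dðs: profile 1-2-2 — obeys.

4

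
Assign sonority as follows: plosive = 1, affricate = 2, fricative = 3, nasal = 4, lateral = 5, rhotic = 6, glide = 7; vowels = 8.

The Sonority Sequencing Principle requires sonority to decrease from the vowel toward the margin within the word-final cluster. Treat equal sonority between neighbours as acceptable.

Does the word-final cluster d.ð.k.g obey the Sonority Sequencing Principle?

/d/: plosive = 1.
/ð/: fricative = 3.
/k/: plosive = 1.
/g/: plosive = 1.
The profile is 1-3-1-1. Between /d/ (1) and /ð/ (3) sonority does not fall, so the cluster violates the SSP.

no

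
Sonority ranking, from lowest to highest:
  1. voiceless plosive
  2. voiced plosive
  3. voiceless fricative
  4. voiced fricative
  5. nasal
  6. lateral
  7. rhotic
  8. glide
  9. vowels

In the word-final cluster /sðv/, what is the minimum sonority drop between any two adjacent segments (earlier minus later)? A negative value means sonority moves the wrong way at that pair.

-1

/s/ — voiceless fricative, sonority 3.
/ð/ — voiced fricative, sonority 4.
/v/ — voiced fricative, sonority 4.
/s/→/ð/: change -1.
/ð/→/v/: change +0.
Minimum = -1.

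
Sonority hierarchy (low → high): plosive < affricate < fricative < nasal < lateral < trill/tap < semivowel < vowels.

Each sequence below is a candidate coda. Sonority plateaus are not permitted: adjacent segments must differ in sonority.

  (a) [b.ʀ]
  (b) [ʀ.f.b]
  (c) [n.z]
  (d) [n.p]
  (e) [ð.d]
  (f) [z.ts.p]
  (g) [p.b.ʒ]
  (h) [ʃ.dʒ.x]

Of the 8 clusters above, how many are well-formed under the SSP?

(a) [b.ʀ]: profile 1-6 — violates.
(b) [ʀ.f.b]: profile 6-3-1 — obeys.
(c) [n.z]: profile 4-3 — obeys.
(d) [n.p]: profile 4-1 — obeys.
(e) [ð.d]: profile 3-1 — obeys.
(f) [z.ts.p]: profile 3-2-1 — obeys.
(g) [p.b.ʒ]: profile 1-1-3 — violates.
(h) [ʃ.dʒ.x]: profile 3-2-3 — violates.

5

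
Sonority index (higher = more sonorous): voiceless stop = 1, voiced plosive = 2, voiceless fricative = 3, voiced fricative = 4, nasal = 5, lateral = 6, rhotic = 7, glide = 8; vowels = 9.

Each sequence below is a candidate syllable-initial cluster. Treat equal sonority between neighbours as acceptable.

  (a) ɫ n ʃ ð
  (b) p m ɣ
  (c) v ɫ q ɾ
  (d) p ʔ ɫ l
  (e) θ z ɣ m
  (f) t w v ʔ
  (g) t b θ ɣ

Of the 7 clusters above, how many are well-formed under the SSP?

(a) sonority 6-5-3-4: ill-formed.
(b) sonority 1-5-4: ill-formed.
(c) sonority 4-6-1-7: ill-formed.
(d) sonority 1-1-6-6: well-formed.
(e) sonority 3-4-4-5: well-formed.
(f) sonority 1-8-4-1: ill-formed.
(g) sonority 1-2-3-4: well-formed.

3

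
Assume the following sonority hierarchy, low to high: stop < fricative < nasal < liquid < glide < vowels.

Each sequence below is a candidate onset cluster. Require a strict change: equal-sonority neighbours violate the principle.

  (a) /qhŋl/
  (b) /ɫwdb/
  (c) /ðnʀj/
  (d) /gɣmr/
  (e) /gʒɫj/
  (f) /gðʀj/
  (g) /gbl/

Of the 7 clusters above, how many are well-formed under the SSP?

5

(a) sonority 1-2-3-4: well-formed.
(b) sonority 4-5-1-1: ill-formed.
(c) sonority 2-3-4-5: well-formed.
(d) sonority 1-2-3-4: well-formed.
(e) sonority 1-2-4-5: well-formed.
(f) sonority 1-2-4-5: well-formed.
(g) sonority 1-1-4: ill-formed.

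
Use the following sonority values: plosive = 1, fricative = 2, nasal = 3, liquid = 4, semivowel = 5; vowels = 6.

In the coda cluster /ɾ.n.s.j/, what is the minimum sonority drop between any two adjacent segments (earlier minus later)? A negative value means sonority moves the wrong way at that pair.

/ɾ/ is a liquid (sonority 4).
/n/ is a nasal (sonority 3).
/s/ is a fricative (sonority 2).
/j/ is a semivowel (sonority 5).
/ɾ/→/n/: change +1.
/n/→/s/: change +1.
/s/→/j/: change -3.
Minimum = -3.

-3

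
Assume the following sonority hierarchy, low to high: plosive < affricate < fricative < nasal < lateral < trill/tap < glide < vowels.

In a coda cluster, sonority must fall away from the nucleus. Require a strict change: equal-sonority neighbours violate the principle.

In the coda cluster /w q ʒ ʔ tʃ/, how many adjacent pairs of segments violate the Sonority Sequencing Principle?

2

/w/: glide = 7.
/q/: plosive = 1.
/ʒ/: fricative = 3.
/ʔ/: plosive = 1.
/tʃ/: affricate = 2.
/w/→/q/: 7→1 (falls) — ok.
/q/→/ʒ/: 1→3 (does not fall) — violation.
/ʒ/→/ʔ/: 3→1 (falls) — ok.
/ʔ/→/tʃ/: 1→2 (does not fall) — violation.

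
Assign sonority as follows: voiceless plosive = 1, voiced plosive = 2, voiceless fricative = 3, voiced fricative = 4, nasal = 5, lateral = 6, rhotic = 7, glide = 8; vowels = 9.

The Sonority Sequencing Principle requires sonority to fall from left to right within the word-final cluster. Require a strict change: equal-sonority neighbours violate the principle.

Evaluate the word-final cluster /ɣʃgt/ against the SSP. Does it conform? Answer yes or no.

yes

/ɣ/ — voiced fricative, sonority 4.
/ʃ/ — voiceless fricative, sonority 3.
/g/ — voiced plosive, sonority 2.
/t/ — voiceless plosive, sonority 1.
The profile 4-3-2-1 strictly falls, so the word-final cluster satisfies the SSP.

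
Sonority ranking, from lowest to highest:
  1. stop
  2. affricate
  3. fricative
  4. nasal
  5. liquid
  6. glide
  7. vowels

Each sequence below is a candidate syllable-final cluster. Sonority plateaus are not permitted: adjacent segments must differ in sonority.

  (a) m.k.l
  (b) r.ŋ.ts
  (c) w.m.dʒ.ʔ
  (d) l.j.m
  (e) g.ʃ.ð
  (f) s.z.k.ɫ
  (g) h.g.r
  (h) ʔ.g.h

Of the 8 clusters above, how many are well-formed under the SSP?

2

(a) m.k.l: profile 4-1-5 — violates.
(b) r.ŋ.ts: profile 5-4-2 — obeys.
(c) w.m.dʒ.ʔ: profile 6-4-2-1 — obeys.
(d) l.j.m: profile 5-6-4 — violates.
(e) g.ʃ.ð: profile 1-3-3 — violates.
(f) s.z.k.ɫ: profile 3-3-1-5 — violates.
(g) h.g.r: profile 3-1-5 — violates.
(h) ʔ.g.h: profile 1-1-3 — violates.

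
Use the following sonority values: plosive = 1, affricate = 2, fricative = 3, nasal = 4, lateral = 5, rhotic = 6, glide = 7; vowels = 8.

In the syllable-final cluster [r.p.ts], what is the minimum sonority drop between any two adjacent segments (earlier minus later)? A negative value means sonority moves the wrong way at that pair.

-1

/r/: rhotic = 6.
/p/: plosive = 1.
/ts/: affricate = 2.
/r/→/p/: change +5.
/p/→/ts/: change -1.
Minimum = -1.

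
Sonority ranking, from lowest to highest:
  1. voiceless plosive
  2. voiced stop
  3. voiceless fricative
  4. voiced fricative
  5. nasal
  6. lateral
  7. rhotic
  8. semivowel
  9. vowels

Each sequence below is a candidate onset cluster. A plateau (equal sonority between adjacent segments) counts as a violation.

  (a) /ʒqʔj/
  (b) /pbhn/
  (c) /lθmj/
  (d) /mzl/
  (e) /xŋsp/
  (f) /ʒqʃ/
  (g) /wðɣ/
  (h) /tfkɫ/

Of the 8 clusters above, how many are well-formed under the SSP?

1

(a) sonority 4-1-1-8: ill-formed.
(b) sonority 1-2-3-5: well-formed.
(c) sonority 6-3-5-8: ill-formed.
(d) sonority 5-4-6: ill-formed.
(e) sonority 3-5-3-1: ill-formed.
(f) sonority 4-1-3: ill-formed.
(g) sonority 8-4-4: ill-formed.
(h) sonority 1-3-1-6: ill-formed.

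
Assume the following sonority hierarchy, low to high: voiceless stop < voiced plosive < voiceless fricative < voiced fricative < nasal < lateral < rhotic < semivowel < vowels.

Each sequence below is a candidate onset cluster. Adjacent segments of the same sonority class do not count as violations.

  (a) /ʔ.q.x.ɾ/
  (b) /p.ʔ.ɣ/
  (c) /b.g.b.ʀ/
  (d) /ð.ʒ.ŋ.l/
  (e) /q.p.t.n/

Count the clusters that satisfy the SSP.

5

(a) sonority 1-1-3-7: well-formed.
(b) sonority 1-1-4: well-formed.
(c) sonority 2-2-2-7: well-formed.
(d) sonority 4-4-5-6: well-formed.
(e) sonority 1-1-1-5: well-formed.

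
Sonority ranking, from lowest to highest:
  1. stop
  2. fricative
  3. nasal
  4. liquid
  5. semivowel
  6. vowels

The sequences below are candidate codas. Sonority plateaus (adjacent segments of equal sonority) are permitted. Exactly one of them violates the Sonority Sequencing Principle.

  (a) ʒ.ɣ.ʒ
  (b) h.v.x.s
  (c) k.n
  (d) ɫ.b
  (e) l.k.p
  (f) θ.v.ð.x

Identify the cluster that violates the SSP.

(a) 2-2-2 → obeys
(b) 2-2-2-2 → obeys
(c) 1-3 → violates
(d) 4-1 → obeys
(e) 4-1-1 → obeys
(f) 2-2-2-2 → obeys

c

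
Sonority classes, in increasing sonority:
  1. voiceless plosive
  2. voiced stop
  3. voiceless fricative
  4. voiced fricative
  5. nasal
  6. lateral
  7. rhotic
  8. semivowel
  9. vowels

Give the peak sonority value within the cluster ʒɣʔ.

/ʒ/ — voiced fricative, sonority 4.
/ɣ/ — voiced fricative, sonority 4.
/ʔ/ — voiceless plosive, sonority 1.
The maximum is 4.

4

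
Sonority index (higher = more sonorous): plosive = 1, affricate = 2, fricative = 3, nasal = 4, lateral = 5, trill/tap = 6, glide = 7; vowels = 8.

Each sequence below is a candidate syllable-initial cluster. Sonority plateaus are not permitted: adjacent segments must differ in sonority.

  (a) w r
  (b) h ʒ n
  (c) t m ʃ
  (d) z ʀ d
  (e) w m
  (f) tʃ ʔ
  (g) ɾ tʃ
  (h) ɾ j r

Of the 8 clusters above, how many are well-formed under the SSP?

0

(a) w r: profile 7-6 — violates.
(b) h ʒ n: profile 3-3-4 — violates.
(c) t m ʃ: profile 1-4-3 — violates.
(d) z ʀ d: profile 3-6-1 — violates.
(e) w m: profile 7-4 — violates.
(f) tʃ ʔ: profile 2-1 — violates.
(g) ɾ tʃ: profile 6-2 — violates.
(h) ɾ j r: profile 6-7-6 — violates.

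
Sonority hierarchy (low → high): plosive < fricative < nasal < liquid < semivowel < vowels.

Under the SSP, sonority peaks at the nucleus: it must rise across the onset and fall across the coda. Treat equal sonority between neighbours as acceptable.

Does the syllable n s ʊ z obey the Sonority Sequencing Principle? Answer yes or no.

Onset: /n/ is a nasal (sonority 3), /s/ is a fricative (sonority 2); then the nucleus /ʊ/ (sonority 6).
Onset profile 3-2-6 — does not rise throughout.
Coda: /z/ is a fricative (sonority 2).
Coda profile 6-2 — falls from the nucleus.

no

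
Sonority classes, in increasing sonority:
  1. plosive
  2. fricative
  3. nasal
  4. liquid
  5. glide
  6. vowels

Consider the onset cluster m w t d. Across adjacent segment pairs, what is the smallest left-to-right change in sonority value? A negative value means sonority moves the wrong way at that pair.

/m/: nasal = 3.
/w/: glide = 5.
/t/: plosive = 1.
/d/: plosive = 1.
/m/→/w/: change +2.
/w/→/t/: change -4.
/t/→/d/: change +0.
Minimum = -4.

-4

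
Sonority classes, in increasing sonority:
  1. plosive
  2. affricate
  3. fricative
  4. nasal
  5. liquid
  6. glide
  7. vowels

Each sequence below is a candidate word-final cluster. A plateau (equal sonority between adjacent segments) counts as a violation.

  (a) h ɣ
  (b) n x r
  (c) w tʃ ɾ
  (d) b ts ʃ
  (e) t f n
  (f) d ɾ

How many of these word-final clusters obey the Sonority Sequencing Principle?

0

(a) 3-3 → violates
(b) 4-3-5 → violates
(c) 6-2-5 → violates
(d) 1-2-3 → violates
(e) 1-3-4 → violates
(f) 1-5 → violates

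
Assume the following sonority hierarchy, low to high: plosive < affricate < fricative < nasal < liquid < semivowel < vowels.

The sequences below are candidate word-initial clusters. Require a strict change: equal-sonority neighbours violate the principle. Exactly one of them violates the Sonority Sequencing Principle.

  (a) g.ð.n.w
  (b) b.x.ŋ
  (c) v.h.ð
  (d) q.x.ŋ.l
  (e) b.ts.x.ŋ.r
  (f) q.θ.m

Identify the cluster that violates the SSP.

c

(a) sonority 1-3-4-6: well-formed.
(b) sonority 1-3-4: well-formed.
(c) sonority 3-3-3: ill-formed.
(d) sonority 1-3-4-5: well-formed.
(e) sonority 1-2-3-4-5: well-formed.
(f) sonority 1-3-4: well-formed.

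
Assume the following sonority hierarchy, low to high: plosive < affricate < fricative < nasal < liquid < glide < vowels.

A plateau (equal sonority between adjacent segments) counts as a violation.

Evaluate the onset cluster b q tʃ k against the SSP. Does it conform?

no

/b/ is a plosive (sonority 1).
/q/ is a plosive (sonority 1).
/tʃ/ is an affricate (sonority 2).
/k/ is a plosive (sonority 1).
The profile is 1-1-2-1. Between /b/ (1) and /q/ (1) sonority does not rise, so the cluster violates the SSP.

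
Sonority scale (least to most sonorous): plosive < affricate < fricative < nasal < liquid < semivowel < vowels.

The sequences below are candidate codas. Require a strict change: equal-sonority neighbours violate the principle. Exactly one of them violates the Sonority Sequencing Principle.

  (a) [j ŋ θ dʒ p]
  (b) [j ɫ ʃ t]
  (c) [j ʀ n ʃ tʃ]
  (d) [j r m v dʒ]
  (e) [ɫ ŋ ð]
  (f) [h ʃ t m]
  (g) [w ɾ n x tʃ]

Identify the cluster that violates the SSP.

(a) sonority 6-4-3-2-1: well-formed.
(b) sonority 6-5-3-1: well-formed.
(c) sonority 6-5-4-3-2: well-formed.
(d) sonority 6-5-4-3-2: well-formed.
(e) sonority 5-4-3: well-formed.
(f) sonority 3-3-1-4: ill-formed.
(g) sonority 6-5-4-3-2: well-formed.

f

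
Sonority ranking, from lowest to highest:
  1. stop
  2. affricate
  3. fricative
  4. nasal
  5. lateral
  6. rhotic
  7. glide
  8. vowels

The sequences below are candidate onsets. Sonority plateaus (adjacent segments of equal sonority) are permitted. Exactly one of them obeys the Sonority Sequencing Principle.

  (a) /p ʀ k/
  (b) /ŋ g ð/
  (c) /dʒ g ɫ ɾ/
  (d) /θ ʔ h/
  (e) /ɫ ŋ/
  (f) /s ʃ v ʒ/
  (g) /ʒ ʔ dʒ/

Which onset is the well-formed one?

f

(a) sonority 1-6-1: ill-formed.
(b) sonority 4-1-3: ill-formed.
(c) sonority 2-1-5-6: ill-formed.
(d) sonority 3-1-3: ill-formed.
(e) sonority 5-4: ill-formed.
(f) sonority 3-3-3-3: well-formed.
(g) sonority 3-1-2: ill-formed.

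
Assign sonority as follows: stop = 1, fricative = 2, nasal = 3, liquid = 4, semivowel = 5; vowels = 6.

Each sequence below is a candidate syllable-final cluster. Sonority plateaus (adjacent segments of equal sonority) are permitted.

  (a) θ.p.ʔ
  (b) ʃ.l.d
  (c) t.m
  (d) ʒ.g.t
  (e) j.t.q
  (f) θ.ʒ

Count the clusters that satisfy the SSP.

4

(a) 2-1-1 → obeys
(b) 2-4-1 → violates
(c) 1-3 → violates
(d) 2-1-1 → obeys
(e) 5-1-1 → obeys
(f) 2-2 → obeys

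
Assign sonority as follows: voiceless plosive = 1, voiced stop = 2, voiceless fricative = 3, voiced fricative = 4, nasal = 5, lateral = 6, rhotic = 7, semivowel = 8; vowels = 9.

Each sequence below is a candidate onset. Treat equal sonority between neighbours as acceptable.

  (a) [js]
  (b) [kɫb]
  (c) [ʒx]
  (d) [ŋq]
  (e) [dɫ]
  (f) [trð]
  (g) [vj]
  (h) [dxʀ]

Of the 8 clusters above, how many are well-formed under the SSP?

3

(a) 8-3 → violates
(b) 1-6-2 → violates
(c) 4-3 → violates
(d) 5-1 → violates
(e) 2-6 → obeys
(f) 1-7-4 → violates
(g) 4-8 → obeys
(h) 2-3-7 → obeys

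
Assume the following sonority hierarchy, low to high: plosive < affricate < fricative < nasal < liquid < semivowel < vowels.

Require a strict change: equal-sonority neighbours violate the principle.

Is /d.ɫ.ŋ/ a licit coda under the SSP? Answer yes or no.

/d/ — plosive, sonority 1.
/ɫ/ — liquid, sonority 5.
/ŋ/ — nasal, sonority 4.
The profile is 1-5-4. Between /d/ (1) and /ɫ/ (5) sonority does not fall, so the cluster violates the SSP.

no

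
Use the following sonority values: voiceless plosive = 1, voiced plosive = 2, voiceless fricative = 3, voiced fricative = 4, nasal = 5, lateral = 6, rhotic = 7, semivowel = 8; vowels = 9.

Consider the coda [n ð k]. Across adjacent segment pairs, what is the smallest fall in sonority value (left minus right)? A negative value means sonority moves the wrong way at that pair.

1

/n/: nasal = 5.
/ð/: voiced fricative = 4.
/k/: voiceless plosive = 1.
/n/→/ð/: change +1.
/ð/→/k/: change +3.
Minimum = 1.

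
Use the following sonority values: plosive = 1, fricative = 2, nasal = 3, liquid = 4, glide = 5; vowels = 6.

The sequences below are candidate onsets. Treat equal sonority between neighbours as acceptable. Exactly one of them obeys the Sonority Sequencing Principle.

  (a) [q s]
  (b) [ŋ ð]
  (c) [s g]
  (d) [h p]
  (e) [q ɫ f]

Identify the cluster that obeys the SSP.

(a) 1-2 → obeys
(b) 3-2 → violates
(c) 2-1 → violates
(d) 2-1 → violates
(e) 1-4-2 → violates

a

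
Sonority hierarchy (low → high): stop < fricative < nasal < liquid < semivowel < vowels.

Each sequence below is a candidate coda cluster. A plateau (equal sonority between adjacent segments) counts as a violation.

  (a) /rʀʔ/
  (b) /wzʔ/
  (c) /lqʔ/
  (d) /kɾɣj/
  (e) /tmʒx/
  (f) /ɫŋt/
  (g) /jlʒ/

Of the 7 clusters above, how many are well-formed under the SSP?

(a) 4-4-1 → violates
(b) 5-2-1 → obeys
(c) 4-1-1 → violates
(d) 1-4-2-5 → violates
(e) 1-3-2-2 → violates
(f) 4-3-1 → obeys
(g) 5-4-2 → obeys

3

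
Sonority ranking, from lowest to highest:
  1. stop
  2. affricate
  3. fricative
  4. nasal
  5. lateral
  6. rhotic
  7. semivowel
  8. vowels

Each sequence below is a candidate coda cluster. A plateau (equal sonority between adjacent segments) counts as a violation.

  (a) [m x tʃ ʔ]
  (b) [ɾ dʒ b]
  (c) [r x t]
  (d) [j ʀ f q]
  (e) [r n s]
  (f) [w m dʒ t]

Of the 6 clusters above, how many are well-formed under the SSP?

(a) [m x tʃ ʔ]: profile 4-3-2-1 — obeys.
(b) [ɾ dʒ b]: profile 6-2-1 — obeys.
(c) [r x t]: profile 6-3-1 — obeys.
(d) [j ʀ f q]: profile 7-6-3-1 — obeys.
(e) [r n s]: profile 6-4-3 — obeys.
(f) [w m dʒ t]: profile 7-4-2-1 — obeys.

6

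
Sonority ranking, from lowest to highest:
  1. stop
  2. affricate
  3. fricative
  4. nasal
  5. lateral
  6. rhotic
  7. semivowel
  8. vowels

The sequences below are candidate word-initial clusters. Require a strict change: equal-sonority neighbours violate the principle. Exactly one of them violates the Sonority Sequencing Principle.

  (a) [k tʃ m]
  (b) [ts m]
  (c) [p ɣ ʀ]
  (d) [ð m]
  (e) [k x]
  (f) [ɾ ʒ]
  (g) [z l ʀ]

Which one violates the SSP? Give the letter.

(a) 1-2-4 → obeys
(b) 2-4 → obeys
(c) 1-3-6 → obeys
(d) 3-4 → obeys
(e) 1-3 → obeys
(f) 6-3 → violates
(g) 3-5-6 → obeys

f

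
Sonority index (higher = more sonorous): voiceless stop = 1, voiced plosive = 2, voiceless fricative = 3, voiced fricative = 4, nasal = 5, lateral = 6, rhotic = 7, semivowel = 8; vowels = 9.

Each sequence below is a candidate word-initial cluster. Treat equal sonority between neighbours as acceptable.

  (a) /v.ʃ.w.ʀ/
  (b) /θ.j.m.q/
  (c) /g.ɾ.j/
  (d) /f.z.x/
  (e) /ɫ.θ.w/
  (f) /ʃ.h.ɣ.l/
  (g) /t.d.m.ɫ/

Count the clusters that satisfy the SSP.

(a) /v.ʃ.w.ʀ/: profile 4-3-8-7 — violates.
(b) /θ.j.m.q/: profile 3-8-5-1 — violates.
(c) /g.ɾ.j/: profile 2-7-8 — obeys.
(d) /f.z.x/: profile 3-4-3 — violates.
(e) /ɫ.θ.w/: profile 6-3-8 — violates.
(f) /ʃ.h.ɣ.l/: profile 3-3-4-6 — obeys.
(g) /t.d.m.ɫ/: profile 1-2-5-6 — obeys.

3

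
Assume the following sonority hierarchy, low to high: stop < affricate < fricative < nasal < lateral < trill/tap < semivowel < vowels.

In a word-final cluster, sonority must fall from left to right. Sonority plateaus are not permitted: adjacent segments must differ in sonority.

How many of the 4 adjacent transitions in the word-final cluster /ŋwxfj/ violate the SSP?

/ŋ/ is a nasal (sonority 4).
/w/ is a semivowel (sonority 7).
/x/ is a fricative (sonority 3).
/f/ is a fricative (sonority 3).
/j/ is a semivowel (sonority 7).
/ŋ/→/w/: 4→7 (does not fall) — violation.
/w/→/x/: 7→3 (falls) — ok.
/x/→/f/: 3→3 (plateau) — violation.
/f/→/j/: 3→7 (does not fall) — violation.

3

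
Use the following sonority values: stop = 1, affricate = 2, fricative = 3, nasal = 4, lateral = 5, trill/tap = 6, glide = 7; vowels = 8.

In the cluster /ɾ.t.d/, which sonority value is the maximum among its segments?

6

/ɾ/ — trill/tap, sonority 6.
/t/ — stop, sonority 1.
/d/ — stop, sonority 1.
The maximum is 6.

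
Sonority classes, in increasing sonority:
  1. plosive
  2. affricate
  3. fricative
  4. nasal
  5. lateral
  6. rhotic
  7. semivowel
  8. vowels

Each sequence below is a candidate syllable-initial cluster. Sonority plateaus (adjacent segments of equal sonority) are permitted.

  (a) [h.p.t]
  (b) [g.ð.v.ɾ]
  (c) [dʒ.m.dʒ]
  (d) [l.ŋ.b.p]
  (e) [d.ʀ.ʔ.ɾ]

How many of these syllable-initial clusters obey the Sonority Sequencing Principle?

(a) [h.p.t]: profile 3-1-1 — violates.
(b) [g.ð.v.ɾ]: profile 1-3-3-6 — obeys.
(c) [dʒ.m.dʒ]: profile 2-4-2 — violates.
(d) [l.ŋ.b.p]: profile 5-4-1-1 — violates.
(e) [d.ʀ.ʔ.ɾ]: profile 1-6-1-6 — violates.

1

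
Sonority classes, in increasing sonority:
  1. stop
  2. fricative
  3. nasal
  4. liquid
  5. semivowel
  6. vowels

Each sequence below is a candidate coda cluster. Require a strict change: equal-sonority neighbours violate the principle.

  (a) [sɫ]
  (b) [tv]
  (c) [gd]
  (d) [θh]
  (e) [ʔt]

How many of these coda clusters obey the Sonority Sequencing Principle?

(a) 2-4 → violates
(b) 1-2 → violates
(c) 1-1 → violates
(d) 2-2 → violates
(e) 1-1 → violates

0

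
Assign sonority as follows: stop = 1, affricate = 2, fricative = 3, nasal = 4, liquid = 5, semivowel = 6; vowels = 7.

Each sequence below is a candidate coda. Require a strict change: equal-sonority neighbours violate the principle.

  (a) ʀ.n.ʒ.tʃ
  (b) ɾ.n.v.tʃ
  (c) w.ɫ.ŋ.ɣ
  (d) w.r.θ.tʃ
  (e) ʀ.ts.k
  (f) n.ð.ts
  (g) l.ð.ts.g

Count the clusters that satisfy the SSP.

7

(a) ʀ.n.ʒ.tʃ: profile 5-4-3-2 — obeys.
(b) ɾ.n.v.tʃ: profile 5-4-3-2 — obeys.
(c) w.ɫ.ŋ.ɣ: profile 6-5-4-3 — obeys.
(d) w.r.θ.tʃ: profile 6-5-3-2 — obeys.
(e) ʀ.ts.k: profile 5-2-1 — obeys.
(f) n.ð.ts: profile 4-3-2 — obeys.
(g) l.ð.ts.g: profile 5-3-2-1 — obeys.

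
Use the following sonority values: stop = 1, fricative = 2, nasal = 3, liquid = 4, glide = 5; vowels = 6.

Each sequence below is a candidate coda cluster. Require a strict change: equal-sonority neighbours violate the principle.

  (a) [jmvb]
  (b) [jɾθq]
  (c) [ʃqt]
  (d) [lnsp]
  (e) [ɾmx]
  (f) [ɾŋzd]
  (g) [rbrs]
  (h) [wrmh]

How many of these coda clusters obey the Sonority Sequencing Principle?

6

(a) sonority 5-3-2-1: well-formed.
(b) sonority 5-4-2-1: well-formed.
(c) sonority 2-1-1: ill-formed.
(d) sonority 4-3-2-1: well-formed.
(e) sonority 4-3-2: well-formed.
(f) sonority 4-3-2-1: well-formed.
(g) sonority 4-1-4-2: ill-formed.
(h) sonority 5-4-3-2: well-formed.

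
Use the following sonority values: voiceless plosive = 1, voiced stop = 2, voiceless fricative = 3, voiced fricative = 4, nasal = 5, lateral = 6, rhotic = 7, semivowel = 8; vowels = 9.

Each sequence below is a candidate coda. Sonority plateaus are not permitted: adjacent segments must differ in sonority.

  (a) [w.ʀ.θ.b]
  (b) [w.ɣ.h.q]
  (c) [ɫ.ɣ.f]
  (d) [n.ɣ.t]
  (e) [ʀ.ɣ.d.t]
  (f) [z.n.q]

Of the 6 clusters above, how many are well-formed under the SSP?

(a) 8-7-3-2 → obeys
(b) 8-4-3-1 → obeys
(c) 6-4-3 → obeys
(d) 5-4-1 → obeys
(e) 7-4-2-1 → obeys
(f) 4-5-1 → violates

5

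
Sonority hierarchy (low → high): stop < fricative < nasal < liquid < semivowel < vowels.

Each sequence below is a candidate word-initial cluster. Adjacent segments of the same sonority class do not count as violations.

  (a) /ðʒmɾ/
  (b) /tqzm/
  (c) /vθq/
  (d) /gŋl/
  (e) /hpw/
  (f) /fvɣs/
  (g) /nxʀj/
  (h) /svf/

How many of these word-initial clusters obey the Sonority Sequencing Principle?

(a) sonority 2-2-3-4: well-formed.
(b) sonority 1-1-2-3: well-formed.
(c) sonority 2-2-1: ill-formed.
(d) sonority 1-3-4: well-formed.
(e) sonority 2-1-5: ill-formed.
(f) sonority 2-2-2-2: well-formed.
(g) sonority 3-2-4-5: ill-formed.
(h) sonority 2-2-2: well-formed.

5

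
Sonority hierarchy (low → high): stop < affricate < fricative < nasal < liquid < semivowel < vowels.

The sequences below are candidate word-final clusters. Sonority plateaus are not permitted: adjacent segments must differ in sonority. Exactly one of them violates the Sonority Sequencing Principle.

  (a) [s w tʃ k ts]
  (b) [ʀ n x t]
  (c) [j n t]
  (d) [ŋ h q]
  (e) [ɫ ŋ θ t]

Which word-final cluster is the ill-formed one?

(a) [s w tʃ k ts]: profile 3-6-2-1-2 — violates.
(b) [ʀ n x t]: profile 5-4-3-1 — obeys.
(c) [j n t]: profile 6-4-1 — obeys.
(d) [ŋ h q]: profile 4-3-1 — obeys.
(e) [ɫ ŋ θ t]: profile 5-4-3-1 — obeys.

a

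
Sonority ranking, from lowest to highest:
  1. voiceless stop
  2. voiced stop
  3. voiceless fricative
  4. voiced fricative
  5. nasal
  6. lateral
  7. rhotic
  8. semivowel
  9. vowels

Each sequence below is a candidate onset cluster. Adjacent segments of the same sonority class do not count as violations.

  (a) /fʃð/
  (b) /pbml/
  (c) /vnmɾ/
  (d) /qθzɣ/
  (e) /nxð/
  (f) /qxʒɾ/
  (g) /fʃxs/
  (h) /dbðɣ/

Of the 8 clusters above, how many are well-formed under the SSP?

(a) 3-3-4 → obeys
(b) 1-2-5-6 → obeys
(c) 4-5-5-7 → obeys
(d) 1-3-4-4 → obeys
(e) 5-3-4 → violates
(f) 1-3-4-7 → obeys
(g) 3-3-3-3 → obeys
(h) 2-2-4-4 → obeys

7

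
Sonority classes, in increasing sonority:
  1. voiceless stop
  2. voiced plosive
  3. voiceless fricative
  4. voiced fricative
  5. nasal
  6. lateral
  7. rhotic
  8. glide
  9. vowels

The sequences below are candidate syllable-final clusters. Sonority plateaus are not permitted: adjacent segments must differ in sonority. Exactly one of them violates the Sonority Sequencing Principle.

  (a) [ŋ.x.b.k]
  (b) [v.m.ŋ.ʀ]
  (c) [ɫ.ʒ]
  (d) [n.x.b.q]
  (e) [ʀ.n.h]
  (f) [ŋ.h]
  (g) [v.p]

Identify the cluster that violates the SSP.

b

(a) [ŋ.x.b.k]: profile 5-3-2-1 — obeys.
(b) [v.m.ŋ.ʀ]: profile 4-5-5-7 — violates.
(c) [ɫ.ʒ]: profile 6-4 — obeys.
(d) [n.x.b.q]: profile 5-3-2-1 — obeys.
(e) [ʀ.n.h]: profile 7-5-3 — obeys.
(f) [ŋ.h]: profile 5-3 — obeys.
(g) [v.p]: profile 4-1 — obeys.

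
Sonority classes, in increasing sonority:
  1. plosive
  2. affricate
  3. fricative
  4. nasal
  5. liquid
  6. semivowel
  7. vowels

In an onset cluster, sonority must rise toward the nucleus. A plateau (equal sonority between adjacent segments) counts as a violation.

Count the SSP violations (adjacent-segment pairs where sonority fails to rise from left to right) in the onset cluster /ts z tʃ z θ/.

/ts/ is an affricate (sonority 2).
/z/ is a fricative (sonority 3).
/tʃ/ is an affricate (sonority 2).
/z/ is a fricative (sonority 3).
/θ/ is a fricative (sonority 3).
/ts/→/z/: 2→3 (rises) — ok.
/z/→/tʃ/: 3→2 (does not rise) — violation.
/tʃ/→/z/: 2→3 (rises) — ok.
/z/→/θ/: 3→3 (plateau) — violation.

2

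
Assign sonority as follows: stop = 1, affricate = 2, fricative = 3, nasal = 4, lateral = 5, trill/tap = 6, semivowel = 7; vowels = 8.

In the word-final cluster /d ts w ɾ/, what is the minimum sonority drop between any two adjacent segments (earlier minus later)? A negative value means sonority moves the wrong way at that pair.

-5

/d/ — stop, sonority 1.
/ts/ — affricate, sonority 2.
/w/ — semivowel, sonority 7.
/ɾ/ — trill/tap, sonority 6.
/d/→/ts/: change -1.
/ts/→/w/: change -5.
/w/→/ɾ/: change +1.
Minimum = -5.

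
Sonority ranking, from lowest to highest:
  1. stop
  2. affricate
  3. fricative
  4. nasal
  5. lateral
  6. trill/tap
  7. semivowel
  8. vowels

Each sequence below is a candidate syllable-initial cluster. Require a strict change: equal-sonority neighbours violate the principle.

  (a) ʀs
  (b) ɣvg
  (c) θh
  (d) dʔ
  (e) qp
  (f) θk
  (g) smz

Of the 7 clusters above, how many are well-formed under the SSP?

(a) sonority 6-3: ill-formed.
(b) sonority 3-3-1: ill-formed.
(c) sonority 3-3: ill-formed.
(d) sonority 1-1: ill-formed.
(e) sonority 1-1: ill-formed.
(f) sonority 3-1: ill-formed.
(g) sonority 3-4-3: ill-formed.

0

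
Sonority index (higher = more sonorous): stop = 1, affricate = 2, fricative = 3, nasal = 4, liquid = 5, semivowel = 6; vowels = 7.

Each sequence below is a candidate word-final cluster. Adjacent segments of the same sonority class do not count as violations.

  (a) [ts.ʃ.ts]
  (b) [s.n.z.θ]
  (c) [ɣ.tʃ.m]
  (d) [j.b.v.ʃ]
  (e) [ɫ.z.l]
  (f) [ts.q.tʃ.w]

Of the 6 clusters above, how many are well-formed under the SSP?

(a) [ts.ʃ.ts]: profile 2-3-2 — violates.
(b) [s.n.z.θ]: profile 3-4-3-3 — violates.
(c) [ɣ.tʃ.m]: profile 3-2-4 — violates.
(d) [j.b.v.ʃ]: profile 6-1-3-3 — violates.
(e) [ɫ.z.l]: profile 5-3-5 — violates.
(f) [ts.q.tʃ.w]: profile 2-1-2-6 — violates.

0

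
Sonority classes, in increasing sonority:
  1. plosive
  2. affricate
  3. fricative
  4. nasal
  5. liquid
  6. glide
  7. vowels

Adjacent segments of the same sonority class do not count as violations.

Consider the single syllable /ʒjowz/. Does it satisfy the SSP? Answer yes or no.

Onset: /ʒ/ is a fricative (sonority 3), /j/ is a glide (sonority 6); then the nucleus /o/ (sonority 7).
Onset profile 3-6-7 — rises to the nucleus.
Coda: /w/ is a glide (sonority 6), /z/ is a fricative (sonority 3).
Coda profile 7-6-3 — falls from the nucleus.

yes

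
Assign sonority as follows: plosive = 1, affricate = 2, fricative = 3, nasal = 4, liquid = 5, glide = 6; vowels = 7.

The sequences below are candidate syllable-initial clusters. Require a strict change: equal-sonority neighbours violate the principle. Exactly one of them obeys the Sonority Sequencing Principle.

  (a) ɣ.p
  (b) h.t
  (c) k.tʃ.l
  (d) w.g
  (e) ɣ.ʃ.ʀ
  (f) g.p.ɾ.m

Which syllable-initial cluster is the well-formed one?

(a) sonority 3-1: ill-formed.
(b) sonority 3-1: ill-formed.
(c) sonority 1-2-5: well-formed.
(d) sonority 6-1: ill-formed.
(e) sonority 3-3-5: ill-formed.
(f) sonority 1-1-5-4: ill-formed.

c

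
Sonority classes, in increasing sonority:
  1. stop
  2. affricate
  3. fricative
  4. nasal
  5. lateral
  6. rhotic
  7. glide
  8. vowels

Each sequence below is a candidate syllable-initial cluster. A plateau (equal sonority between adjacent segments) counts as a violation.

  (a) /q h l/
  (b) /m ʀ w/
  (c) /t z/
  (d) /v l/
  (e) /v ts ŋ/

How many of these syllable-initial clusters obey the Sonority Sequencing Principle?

(a) sonority 1-3-5: well-formed.
(b) sonority 4-6-7: well-formed.
(c) sonority 1-3: well-formed.
(d) sonority 3-5: well-formed.
(e) sonority 3-2-4: ill-formed.

4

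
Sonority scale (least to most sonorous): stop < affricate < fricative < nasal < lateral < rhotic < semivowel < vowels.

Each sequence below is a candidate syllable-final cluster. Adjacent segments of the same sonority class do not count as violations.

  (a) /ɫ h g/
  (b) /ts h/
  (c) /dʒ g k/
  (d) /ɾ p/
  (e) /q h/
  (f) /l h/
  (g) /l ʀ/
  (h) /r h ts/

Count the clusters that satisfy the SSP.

(a) /ɫ h g/: profile 5-3-1 — obeys.
(b) /ts h/: profile 2-3 — violates.
(c) /dʒ g k/: profile 2-1-1 — obeys.
(d) /ɾ p/: profile 6-1 — obeys.
(e) /q h/: profile 1-3 — violates.
(f) /l h/: profile 5-3 — obeys.
(g) /l ʀ/: profile 5-6 — violates.
(h) /r h ts/: profile 6-3-2 — obeys.

5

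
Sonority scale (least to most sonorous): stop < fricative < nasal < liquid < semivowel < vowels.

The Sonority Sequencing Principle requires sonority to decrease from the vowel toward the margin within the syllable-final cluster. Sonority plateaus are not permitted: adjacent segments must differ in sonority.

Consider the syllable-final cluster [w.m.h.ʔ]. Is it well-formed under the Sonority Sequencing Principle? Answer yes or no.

/w/ — semivowel, sonority 5.
/m/ — nasal, sonority 3.
/h/ — fricative, sonority 2.
/ʔ/ — stop, sonority 1.
The profile 5-3-2-1 strictly falls, so the syllable-final cluster satisfies the SSP.

yes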